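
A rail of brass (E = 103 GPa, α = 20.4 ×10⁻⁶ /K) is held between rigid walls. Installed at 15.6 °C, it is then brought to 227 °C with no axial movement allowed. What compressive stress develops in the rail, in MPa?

444 MPa

ΔT = 211.4 K. Constrained thermal stress σ = E·α·ΔT = 103.0×10³ MPa × 20.4×10⁻⁶ × 211.4 = 444 MPa (compressive).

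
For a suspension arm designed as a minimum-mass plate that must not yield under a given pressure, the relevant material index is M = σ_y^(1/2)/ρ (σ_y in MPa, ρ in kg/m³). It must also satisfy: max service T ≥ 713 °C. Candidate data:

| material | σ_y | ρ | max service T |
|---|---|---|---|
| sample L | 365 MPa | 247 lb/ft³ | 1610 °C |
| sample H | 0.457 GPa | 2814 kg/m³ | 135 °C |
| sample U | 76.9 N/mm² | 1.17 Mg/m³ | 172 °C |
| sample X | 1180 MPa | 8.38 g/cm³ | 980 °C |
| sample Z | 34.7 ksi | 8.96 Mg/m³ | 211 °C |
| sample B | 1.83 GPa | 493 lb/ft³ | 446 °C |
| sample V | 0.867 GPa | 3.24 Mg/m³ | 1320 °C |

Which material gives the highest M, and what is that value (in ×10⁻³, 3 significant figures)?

Screen on constraints: max service T ≥ 713 °C. Survivors: sample L, sample X, sample V.
Putting every candidate on a common basis:
  sample L: σ_y = 365.0 MPa, ρ = 3957 kg/m³
  sample X: σ_y = 1180 MPa, ρ = 8380 kg/m³
  sample V: σ_y = 867.0 MPa, ρ = 3240 kg/m³
  sample V: M = 9.09×10⁻³
  sample L: M = 4.83×10⁻³
  sample X: M = 4.10×10⁻³
Highest index: sample V.

sample V, M = 9.09×10⁻³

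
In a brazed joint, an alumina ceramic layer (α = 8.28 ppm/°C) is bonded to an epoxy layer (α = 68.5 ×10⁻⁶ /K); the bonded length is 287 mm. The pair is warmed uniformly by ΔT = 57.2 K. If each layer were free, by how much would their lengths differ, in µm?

989 µm

Δα = |8.28 − 68.5|×10⁻⁶/K = 60.2×10⁻⁶/K.
ΔL_mismatch = Δα·L·ΔT = 60.2×10⁻⁶ × 287.0 mm × 57.2 K = 989 µm.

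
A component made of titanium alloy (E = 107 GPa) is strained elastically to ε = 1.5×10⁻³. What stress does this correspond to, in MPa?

160 MPa

σ = E·ε = 107000 MPa × 1.5×10⁻³ = 160 MPa.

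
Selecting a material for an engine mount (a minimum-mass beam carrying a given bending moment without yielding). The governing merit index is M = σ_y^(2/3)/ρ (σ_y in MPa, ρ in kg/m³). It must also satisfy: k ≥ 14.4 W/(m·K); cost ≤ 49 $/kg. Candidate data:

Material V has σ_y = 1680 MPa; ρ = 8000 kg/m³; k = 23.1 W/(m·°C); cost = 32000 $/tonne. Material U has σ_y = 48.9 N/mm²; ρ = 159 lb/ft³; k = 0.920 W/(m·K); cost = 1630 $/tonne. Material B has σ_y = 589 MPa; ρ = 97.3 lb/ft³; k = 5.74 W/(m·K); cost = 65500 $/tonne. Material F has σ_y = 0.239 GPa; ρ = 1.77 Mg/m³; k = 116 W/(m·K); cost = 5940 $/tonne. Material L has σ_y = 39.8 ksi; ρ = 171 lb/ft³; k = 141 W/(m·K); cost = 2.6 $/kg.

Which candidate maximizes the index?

Screen on constraints: k ≥ 14.4 W/(m·K); cost ≤ 49 $/kg. Survivors: material V, material F, material L.
Normalizing units and computing the index:
  material V: σ_y = 1680 MPa, ρ = 8000 kg/m³
  material F: σ_y = 239.0 MPa, ρ = 1770 kg/m³
  material L: σ_y = 274.4 MPa, ρ = 2739 kg/m³
  material F: M = 21.8×10⁻³
  material V: M = 17.7×10⁻³
  material L: M = 15.4×10⁻³
Material F has the largest M.

material F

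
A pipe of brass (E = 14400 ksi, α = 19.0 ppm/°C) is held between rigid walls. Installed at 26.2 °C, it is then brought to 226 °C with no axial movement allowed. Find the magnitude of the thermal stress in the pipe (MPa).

377 MPa

E = 14400 ksi = 99.28 GPa.
ΔT = 199.8 K. Constrained thermal stress σ = E·α·ΔT = 99.28×10³ MPa × 19.0×10⁻⁶ × 199.8 = 377 MPa (compressive).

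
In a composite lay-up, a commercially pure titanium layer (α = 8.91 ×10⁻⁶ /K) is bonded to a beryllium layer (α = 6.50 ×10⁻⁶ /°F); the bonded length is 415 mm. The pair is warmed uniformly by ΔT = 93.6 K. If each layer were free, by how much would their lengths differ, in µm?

108 µm

beryllium: α = 6.50×10⁻⁶/°F × 9/5 = 11.7×10⁻⁶/K.
Δα = |8.91 − 11.7|×10⁻⁶/K = 2.79×10⁻⁶/K.
ΔL_mismatch = Δα·L·ΔT = 2.79×10⁻⁶ × 415.0 mm × 93.6 K = 108 µm.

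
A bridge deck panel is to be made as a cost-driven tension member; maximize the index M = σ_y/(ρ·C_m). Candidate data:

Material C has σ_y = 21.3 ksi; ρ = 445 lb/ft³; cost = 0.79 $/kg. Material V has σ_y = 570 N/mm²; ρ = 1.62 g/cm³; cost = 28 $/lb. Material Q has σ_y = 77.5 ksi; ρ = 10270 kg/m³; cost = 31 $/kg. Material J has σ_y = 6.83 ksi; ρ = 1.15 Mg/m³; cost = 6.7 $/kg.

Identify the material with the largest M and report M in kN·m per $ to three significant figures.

material C, M = 26.1 kN·m per $

In SI units:
  material C: σ_y = 146.9 MPa, ρ = 7128 kg/m³, cost = 0.7900 $/kg
  material V: σ_y = 570.0 MPa, ρ = 1620 kg/m³, cost = 61.73 $/kg
  material Q: σ_y = 534.3 MPa, ρ = 10270 kg/m³, cost = 31.00 $/kg
  material J: σ_y = 47.09 MPa, ρ = 1150 kg/m³, cost = 6.700 $/kg
  material C: M = 26.1 kN·m per $
  material J: M = 6.11 kN·m per $
  material V: M = 5.70 kN·m per $
  material Q: M = 1.68 kN·m per $
The maximum is for material C.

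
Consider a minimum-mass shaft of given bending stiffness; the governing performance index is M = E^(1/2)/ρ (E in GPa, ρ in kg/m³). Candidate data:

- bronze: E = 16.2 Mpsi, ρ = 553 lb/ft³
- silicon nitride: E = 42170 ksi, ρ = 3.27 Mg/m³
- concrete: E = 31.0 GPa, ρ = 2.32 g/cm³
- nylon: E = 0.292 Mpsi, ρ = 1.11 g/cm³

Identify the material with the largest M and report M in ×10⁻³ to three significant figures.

Normalizing units and computing the index:
  bronze: E = 111.7 GPa, ρ = 8858 kg/m³
  silicon nitride: E = 290.8 GPa, ρ = 3270 kg/m³
  concrete: E = 31.00 GPa, ρ = 2320 kg/m³
  nylon: E = 2.013 GPa, ρ = 1110 kg/m³
  silicon nitride: M = 5.21×10⁻³
  concrete: M = 2.40×10⁻³
  nylon: M = 1.28×10⁻³
  bronze: M = 1.19×10⁻³
Silicon nitride has the largest M.

silicon nitride, M = 5.21×10⁻³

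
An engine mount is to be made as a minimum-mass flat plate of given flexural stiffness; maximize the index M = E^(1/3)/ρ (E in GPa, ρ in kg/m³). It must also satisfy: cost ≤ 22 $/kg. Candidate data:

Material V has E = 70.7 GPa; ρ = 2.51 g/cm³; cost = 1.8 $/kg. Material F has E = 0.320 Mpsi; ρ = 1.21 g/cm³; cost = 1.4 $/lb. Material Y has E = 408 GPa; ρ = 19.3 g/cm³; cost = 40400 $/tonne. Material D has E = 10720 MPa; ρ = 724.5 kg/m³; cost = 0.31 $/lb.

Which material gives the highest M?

Screen on constraints: cost ≤ 22 $/kg. Survivors: material V, material F, material D.
In SI units:
  material V: E = 70.70 GPa, ρ = 2510 kg/m³
  material F: E = 2.206 GPa, ρ = 1210 kg/m³
  material D: E = 10.72 GPa, ρ = 724.5 kg/m³
  material D: M = 3.04×10⁻³
  material V: M = 1.65×10⁻³
  material F: M = 1.08×10⁻³
The maximum is for material D.

material D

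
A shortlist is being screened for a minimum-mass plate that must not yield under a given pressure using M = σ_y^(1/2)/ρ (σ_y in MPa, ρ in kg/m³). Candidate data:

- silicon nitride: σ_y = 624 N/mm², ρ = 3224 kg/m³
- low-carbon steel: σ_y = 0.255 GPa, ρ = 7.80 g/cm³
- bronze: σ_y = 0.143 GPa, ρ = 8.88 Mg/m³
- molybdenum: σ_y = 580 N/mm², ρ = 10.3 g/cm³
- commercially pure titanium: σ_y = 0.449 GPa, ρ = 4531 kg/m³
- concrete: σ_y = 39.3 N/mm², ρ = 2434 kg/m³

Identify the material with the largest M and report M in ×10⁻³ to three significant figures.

silicon nitride, M = 7.75×10⁻³

Convert each candidate to consistent units, then evaluate M:
  silicon nitride: σ_y = 624.0 MPa, ρ = 3224 kg/m³
  low-carbon steel: σ_y = 255.0 MPa, ρ = 7800 kg/m³
  bronze: σ_y = 143.0 MPa, ρ = 8880 kg/m³
  molybdenum: σ_y = 580.0 MPa, ρ = 10300 kg/m³
  commercially pure titanium: σ_y = 449.0 MPa, ρ = 4531 kg/m³
  concrete: σ_y = 39.30 MPa, ρ = 2434 kg/m³
  silicon nitride: M = 7.75×10⁻³
  commercially pure titanium: M = 4.68×10⁻³
  concrete: M = 2.58×10⁻³
  molybdenum: M = 2.34×10⁻³
  low-carbon steel: M = 2.05×10⁻³
  bronze: M = 1.35×10⁻³
Highest index: silicon nitride.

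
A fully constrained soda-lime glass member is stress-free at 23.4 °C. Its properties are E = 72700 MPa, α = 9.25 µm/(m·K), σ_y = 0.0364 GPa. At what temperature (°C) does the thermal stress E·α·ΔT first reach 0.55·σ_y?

53.2 °C

E = 72700 MPa = 72.70 GPa.
σ_y = 0.0364 GPa = 36.40 MPa.
E·α·ΔT = 20.02 MPa ⇒ ΔT = 20.02 / (72.70×10³ × 9.25×10⁻⁶) = 29.77 K.
T = 23.4 + 29.77 = 53.17 °C.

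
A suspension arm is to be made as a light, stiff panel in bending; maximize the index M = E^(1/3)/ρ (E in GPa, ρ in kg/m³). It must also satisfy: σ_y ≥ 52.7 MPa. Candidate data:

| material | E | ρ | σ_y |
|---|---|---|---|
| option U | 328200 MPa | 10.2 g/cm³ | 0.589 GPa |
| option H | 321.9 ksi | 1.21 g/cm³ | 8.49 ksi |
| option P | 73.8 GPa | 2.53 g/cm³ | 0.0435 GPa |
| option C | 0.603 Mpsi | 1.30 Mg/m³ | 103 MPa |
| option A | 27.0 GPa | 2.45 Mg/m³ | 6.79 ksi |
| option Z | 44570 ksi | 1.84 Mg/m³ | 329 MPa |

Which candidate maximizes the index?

Screen on constraints: σ_y ≥ 52.7 MPa. Survivors: option U, option H, option C, option Z.
In SI units:
  option U: E = 328.2 GPa, ρ = 10200 kg/m³
  option H: E = 2.219 GPa, ρ = 1210 kg/m³
  option C: E = 4.158 GPa, ρ = 1300 kg/m³
  option Z: E = 307.3 GPa, ρ = 1840 kg/m³
  option Z: M = 3.67×10⁻³
  option C: M = 1.24×10⁻³
  option H: M = 1.08×10⁻³
  option U: M = 0.676×10⁻³
Option Z ranks first.

option Z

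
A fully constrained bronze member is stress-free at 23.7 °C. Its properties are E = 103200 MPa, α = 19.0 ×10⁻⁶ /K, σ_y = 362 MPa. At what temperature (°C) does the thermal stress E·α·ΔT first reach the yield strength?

E = 103200 MPa = 103.2 GPa.
E·α·ΔT = 362.0 MPa ⇒ ΔT = 362.0 / (103.2×10³ × 19.0×10⁻⁶) = 184.6 K.
T = 23.7 + 184.6 = 208.3 °C.

208 °C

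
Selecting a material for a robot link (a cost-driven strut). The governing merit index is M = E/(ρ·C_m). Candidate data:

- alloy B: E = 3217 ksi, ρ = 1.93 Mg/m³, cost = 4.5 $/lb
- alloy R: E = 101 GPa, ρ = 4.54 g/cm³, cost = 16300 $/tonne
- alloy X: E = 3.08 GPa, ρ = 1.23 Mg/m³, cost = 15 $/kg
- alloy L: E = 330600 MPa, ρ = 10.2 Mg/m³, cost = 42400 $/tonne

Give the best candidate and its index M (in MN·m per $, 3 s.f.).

In SI units:
  alloy B: E = 22.18 GPa, ρ = 1930 kg/m³, cost = 9.921 $/kg
  alloy R: E = 101.0 GPa, ρ = 4540 kg/m³, cost = 16.30 $/kg
  alloy X: E = 3.080 GPa, ρ = 1230 kg/m³, cost = 15.00 $/kg
  alloy L: E = 330.6 GPa, ρ = 10200 kg/m³, cost = 42.40 $/kg
  alloy R: M = 1.36 MN·m per $
  alloy B: M = 1.16 MN·m per $
  alloy L: M = 0.764 MN·m per $
  alloy X: M = 0.167 MN·m per $
Highest index: alloy R.

alloy R, M = 1.36 MN·m per $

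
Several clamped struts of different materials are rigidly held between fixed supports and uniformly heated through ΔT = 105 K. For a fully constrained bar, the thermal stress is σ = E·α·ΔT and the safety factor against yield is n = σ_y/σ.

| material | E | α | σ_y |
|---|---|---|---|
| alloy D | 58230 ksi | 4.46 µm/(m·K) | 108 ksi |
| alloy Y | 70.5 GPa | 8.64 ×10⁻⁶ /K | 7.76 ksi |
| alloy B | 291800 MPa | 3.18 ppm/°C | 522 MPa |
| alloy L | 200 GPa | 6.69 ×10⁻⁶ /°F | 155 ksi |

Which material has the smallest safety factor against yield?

Converting E to GPa, α to ×10⁻⁶/K, σ_y to MPa, then σ and n for each:
  alloy D: E = 401.5, α = 4.46, σ_y = 744.6 → σ = 188 MPa, n = 3.96
  alloy Y: E = 70.50, α = 8.64, σ_y = 53.50 → σ = 64.0 MPa, n = 0.837
  alloy B: E = 291.8, α = 3.18, σ_y = 522.0 → σ = 97.4 MPa, n = 5.36
  alloy L: E = 200.0, α = 12.0, σ_y = 1069 → σ = 253 MPa, n = 4.23
Alloy Y has the lowest safety factor, n = 0.837.

alloy Y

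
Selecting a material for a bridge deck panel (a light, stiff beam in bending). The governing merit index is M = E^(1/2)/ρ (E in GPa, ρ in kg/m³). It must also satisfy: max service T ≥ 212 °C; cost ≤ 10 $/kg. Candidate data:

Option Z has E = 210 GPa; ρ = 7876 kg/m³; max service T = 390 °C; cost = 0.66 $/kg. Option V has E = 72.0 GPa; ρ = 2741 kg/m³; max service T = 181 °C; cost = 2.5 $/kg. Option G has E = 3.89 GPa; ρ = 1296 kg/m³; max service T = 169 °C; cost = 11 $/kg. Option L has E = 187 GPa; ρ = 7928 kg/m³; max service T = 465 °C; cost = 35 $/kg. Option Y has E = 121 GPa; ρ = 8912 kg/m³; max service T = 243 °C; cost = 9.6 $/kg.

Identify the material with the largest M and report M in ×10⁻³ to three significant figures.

option Z, M = 1.84×10⁻³

Screen on constraints: max service T ≥ 212 °C; cost ≤ 10 $/kg. Survivors: option Z, option Y.
Evaluate M for each candidate:
  option Z: M = 1.84×10⁻³
  option Y: M = 1.23×10⁻³
Option Z ranks first.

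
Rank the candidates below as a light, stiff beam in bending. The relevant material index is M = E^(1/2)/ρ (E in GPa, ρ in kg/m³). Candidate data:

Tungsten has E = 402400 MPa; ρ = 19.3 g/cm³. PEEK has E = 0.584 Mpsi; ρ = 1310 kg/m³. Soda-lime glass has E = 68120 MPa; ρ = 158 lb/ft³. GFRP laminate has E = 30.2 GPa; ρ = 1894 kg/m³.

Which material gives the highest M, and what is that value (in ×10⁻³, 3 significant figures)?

Putting every candidate on a common basis:
  tungsten: E = 402.4 GPa, ρ = 19300 kg/m³
  PEEK: E = 4.027 GPa, ρ = 1310 kg/m³
  soda-lime glass: E = 68.12 GPa, ρ = 2531 kg/m³
  GFRP laminate: E = 30.20 GPa, ρ = 1894 kg/m³
  soda-lime glass: M = 3.26×10⁻³
  GFRP laminate: M = 2.90×10⁻³
  PEEK: M = 1.53×10⁻³
  tungsten: M = 1.04×10⁻³
Highest index: soda-lime glass.

soda-lime glass, M = 3.26×10⁻³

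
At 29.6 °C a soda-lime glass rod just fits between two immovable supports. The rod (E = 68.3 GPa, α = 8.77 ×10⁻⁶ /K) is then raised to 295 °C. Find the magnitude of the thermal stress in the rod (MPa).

159 MPa

ΔT = 265.4 K. Constrained thermal stress σ = E·α·ΔT = 68.30×10³ MPa × 8.77×10⁻⁶ × 265.4 = 159 MPa (compressive).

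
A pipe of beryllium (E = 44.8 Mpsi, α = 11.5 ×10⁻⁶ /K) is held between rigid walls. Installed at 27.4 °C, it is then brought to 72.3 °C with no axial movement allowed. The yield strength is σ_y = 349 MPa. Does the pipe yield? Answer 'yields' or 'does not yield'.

E = 44.8 Mpsi = 308.9 GPa.
ΔT = 44.90 K. Constrained thermal stress σ = E·α·ΔT = 308.9×10³ MPa × 11.5×10⁻⁶ × 44.90 = 159 MPa (compressive).
Compare to σ_y = 349 MPa: σ < σ_y, so it does not yield.

does not yield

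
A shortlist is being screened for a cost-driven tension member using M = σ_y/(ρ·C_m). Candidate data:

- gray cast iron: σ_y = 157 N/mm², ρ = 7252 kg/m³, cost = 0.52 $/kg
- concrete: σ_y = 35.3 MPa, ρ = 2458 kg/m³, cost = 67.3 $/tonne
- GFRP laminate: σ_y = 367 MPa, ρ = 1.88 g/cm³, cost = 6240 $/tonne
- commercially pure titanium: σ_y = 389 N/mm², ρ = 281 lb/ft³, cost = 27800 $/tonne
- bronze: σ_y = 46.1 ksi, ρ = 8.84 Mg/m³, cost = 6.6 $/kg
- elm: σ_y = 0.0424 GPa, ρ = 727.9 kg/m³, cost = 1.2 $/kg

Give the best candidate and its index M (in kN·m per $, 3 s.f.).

After converting to SI:
  gray cast iron: σ_y = 157.0 MPa, ρ = 7252 kg/m³, cost = 0.5200 $/kg
  concrete: σ_y = 35.30 MPa, ρ = 2458 kg/m³, cost = 0.06730 $/kg
  GFRP laminate: σ_y = 367.0 MPa, ρ = 1880 kg/m³, cost = 6.240 $/kg
  commercially pure titanium: σ_y = 389.0 MPa, ρ = 4501 kg/m³, cost = 27.80 $/kg
  bronze: σ_y = 317.8 MPa, ρ = 8840 kg/m³, cost = 6.600 $/kg
  elm: σ_y = 42.40 MPa, ρ = 727.9 kg/m³, cost = 1.200 $/kg
  concrete: M = 213 kN·m per $
  elm: M = 48.5 kN·m per $
  gray cast iron: M = 41.6 kN·m per $
  GFRP laminate: M = 31.3 kN·m per $
  bronze: M = 5.45 kN·m per $
  commercially pure titanium: M = 3.11 kN·m per $
Concrete has the largest M.

concrete, M = 213 kN·m per $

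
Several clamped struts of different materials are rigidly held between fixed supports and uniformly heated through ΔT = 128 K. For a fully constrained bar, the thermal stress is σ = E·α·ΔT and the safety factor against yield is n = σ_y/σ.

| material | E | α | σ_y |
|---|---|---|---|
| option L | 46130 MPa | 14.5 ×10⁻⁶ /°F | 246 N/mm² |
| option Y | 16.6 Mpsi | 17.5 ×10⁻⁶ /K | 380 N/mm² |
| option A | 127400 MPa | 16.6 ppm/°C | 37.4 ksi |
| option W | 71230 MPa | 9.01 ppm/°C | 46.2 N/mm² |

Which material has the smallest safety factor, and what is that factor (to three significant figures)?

In consistent units (E in GPa, α in ×10⁻⁶/K, σ_y in MPa):
  option L: E = 46.13, α = 26.1, σ_y = 246.0 → σ = 154 MPa, n = 1.60
  option Y: E = 114.5, α = 17.5, σ_y = 380.0 → σ = 256 MPa, n = 1.48
  option A: E = 127.4, α = 16.6, σ_y = 257.9 → σ = 271 MPa, n = 0.953
  option W: E = 71.23, α = 9.01, σ_y = 46.20 → σ = 82.1 MPa, n = 0.562
The minimum is option W at n = 0.562.

option W, n = 0.562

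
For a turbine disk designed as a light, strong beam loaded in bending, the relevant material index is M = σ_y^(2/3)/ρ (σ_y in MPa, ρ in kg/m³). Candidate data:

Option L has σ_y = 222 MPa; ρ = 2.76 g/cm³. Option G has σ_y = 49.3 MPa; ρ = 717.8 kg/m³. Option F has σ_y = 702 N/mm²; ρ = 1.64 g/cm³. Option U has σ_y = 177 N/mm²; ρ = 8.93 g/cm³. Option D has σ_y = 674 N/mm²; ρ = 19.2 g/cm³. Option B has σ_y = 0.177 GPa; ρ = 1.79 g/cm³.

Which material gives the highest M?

option F

After converting to SI:
  option L: σ_y = 222.0 MPa, ρ = 2760 kg/m³
  option G: σ_y = 49.30 MPa, ρ = 717.8 kg/m³
  option F: σ_y = 702.0 MPa, ρ = 1640 kg/m³
  option U: σ_y = 177.0 MPa, ρ = 8930 kg/m³
  option D: σ_y = 674.0 MPa, ρ = 19200 kg/m³
  option B: σ_y = 177.0 MPa, ρ = 1790 kg/m³
  option F: M = 48.2×10⁻³
  option G: M = 18.7×10⁻³
  option B: M = 17.6×10⁻³
  option L: M = 13.3×10⁻³
  option D: M = 4.00×10⁻³
  option U: M = 3.53×10⁻³
The maximum is for option F.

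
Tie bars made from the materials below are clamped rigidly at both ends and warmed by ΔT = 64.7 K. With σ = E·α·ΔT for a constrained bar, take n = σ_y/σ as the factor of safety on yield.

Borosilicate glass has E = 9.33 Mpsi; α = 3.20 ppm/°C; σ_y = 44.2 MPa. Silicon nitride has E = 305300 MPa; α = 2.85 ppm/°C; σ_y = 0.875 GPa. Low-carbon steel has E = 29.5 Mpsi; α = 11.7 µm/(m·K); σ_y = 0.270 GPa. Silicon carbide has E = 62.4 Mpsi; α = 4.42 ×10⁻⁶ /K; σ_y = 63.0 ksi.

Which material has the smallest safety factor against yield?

low-carbon steel

Per material, after unit conversion:
  borosilicate glass: E = 64.33, α = 3.20, σ_y = 44.20 → σ = 13.3 MPa, n = 3.32
  silicon nitride: E = 305.3, α = 2.85, σ_y = 875.0 → σ = 56.3 MPa, n = 15.5
  low-carbon steel: E = 203.4, α = 11.7, σ_y = 270.0 → σ = 154 MPa, n = 1.75
  silicon carbide: E = 430.2, α = 4.42, σ_y = 434.4 → σ = 123 MPa, n = 3.53
The minimum is low-carbon steel at n = 1.75.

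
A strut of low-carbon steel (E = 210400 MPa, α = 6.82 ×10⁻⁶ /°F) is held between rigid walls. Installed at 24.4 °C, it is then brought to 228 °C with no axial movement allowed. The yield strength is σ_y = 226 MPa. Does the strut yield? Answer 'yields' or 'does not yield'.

yields

E = 210400 MPa = 210.4 GPa.
α = 6.82×10⁻⁶/°F × 9/5 = 12.3×10⁻⁶/K.
ΔT = 203.6 K. Constrained thermal stress σ = E·α·ΔT = 210.4×10³ MPa × 12.3×10⁻⁶ × 203.6 = 526 MPa (compressive).
Compare to σ_y = 226 MPa: σ ≥ σ_y, so it yields.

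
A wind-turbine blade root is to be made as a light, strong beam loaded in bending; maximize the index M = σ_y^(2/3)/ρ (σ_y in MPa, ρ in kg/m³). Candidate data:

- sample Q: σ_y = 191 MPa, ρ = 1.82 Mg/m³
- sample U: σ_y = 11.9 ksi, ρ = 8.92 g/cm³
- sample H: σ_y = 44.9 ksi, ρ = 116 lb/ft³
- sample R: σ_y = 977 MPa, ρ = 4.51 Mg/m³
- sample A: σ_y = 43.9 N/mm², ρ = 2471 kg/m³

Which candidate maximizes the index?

In SI units:
  sample Q: σ_y = 191.0 MPa, ρ = 1820 kg/m³
  sample U: σ_y = 82.05 MPa, ρ = 8920 kg/m³
  sample H: σ_y = 309.6 MPa, ρ = 1858 kg/m³
  sample R: σ_y = 977.0 MPa, ρ = 4510 kg/m³
  sample A: σ_y = 43.90 MPa, ρ = 2471 kg/m³
  sample H: M = 24.6×10⁻³
  sample R: M = 21.8×10⁻³
  sample Q: M = 18.2×10⁻³
  sample A: M = 5.04×10⁻³
  sample U: M = 2.12×10⁻³
Highest index: sample H.

sample H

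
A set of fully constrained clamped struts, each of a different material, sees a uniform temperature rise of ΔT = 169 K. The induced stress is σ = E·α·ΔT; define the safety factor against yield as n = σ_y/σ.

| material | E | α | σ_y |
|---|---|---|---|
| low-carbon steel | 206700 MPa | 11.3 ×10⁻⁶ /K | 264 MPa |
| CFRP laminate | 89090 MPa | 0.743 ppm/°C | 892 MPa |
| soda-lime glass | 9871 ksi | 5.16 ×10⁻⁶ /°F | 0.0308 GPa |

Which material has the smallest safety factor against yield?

In consistent units (E in GPa, α in ×10⁻⁶/K, σ_y in MPa):
  low-carbon steel: E = 206.7, α = 11.3, σ_y = 264.0 → σ = 395 MPa, n = 0.669
  CFRP laminate: E = 89.09, α = 0.743, σ_y = 892.0 → σ = 11.2 MPa, n = 79.7
  soda-lime glass: E = 68.06, α = 9.29, σ_y = 30.80 → σ = 107 MPa, n = 0.288
The minimum is soda-lime glass at n = 0.288.

soda-lime glass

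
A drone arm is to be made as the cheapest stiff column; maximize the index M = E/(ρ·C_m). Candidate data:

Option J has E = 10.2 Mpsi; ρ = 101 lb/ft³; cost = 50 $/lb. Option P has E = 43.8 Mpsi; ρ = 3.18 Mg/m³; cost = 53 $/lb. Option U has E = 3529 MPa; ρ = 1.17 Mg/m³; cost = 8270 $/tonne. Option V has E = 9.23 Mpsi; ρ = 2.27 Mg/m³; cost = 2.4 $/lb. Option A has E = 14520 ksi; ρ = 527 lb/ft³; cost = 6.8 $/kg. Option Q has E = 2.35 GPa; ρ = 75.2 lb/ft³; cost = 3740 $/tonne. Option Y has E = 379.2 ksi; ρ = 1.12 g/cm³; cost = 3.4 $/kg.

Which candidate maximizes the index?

option V

Normalizing units and computing the index:
  option J: E = 70.33 GPa, ρ = 1618 kg/m³, cost = 110.2 $/kg
  option P: E = 302.0 GPa, ρ = 3180 kg/m³, cost = 116.8 $/kg
  option U: E = 3.529 GPa, ρ = 1170 kg/m³, cost = 8.270 $/kg
  option V: E = 63.64 GPa, ρ = 2270 kg/m³, cost = 5.291 $/kg
  option A: E = 100.1 GPa, ρ = 8442 kg/m³, cost = 6.800 $/kg
  option Q: E = 2.350 GPa, ρ = 1205 kg/m³, cost = 3.740 $/kg
  option Y: E = 2.614 GPa, ρ = 1120 kg/m³, cost = 3.400 $/kg
  option V: M = 5.30 MN·m per $
  option A: M = 1.74 MN·m per $
  option P: M = 0.813 MN·m per $
  option Y: M = 0.687 MN·m per $
  option Q: M = 0.522 MN·m per $
  option J: M = 0.394 MN·m per $
  option U: M = 0.365 MN·m per $
Option V ranks first.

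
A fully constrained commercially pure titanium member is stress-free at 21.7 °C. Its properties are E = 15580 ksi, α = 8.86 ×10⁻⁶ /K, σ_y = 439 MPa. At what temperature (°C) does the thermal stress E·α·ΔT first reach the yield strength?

E = 15580 ksi = 107.4 GPa.
E·α·ΔT = 439.0 MPa ⇒ ΔT = 439.0 / (107.4×10³ × 8.86×10⁻⁶) = 461.3 K.
T = 21.7 + 461.3 = 483.0 °C.

483 °C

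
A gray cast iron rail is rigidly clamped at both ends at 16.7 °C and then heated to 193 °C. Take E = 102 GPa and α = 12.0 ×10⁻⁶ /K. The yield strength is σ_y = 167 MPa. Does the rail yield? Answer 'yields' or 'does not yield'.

yields

ΔT = 176.3 K. Constrained thermal stress σ = E·α·ΔT = 102.0×10³ MPa × 12.0×10⁻⁶ × 176.3 = 216 MPa (compressive).
Compare to σ_y = 167 MPa: σ ≥ σ_y, so it yields.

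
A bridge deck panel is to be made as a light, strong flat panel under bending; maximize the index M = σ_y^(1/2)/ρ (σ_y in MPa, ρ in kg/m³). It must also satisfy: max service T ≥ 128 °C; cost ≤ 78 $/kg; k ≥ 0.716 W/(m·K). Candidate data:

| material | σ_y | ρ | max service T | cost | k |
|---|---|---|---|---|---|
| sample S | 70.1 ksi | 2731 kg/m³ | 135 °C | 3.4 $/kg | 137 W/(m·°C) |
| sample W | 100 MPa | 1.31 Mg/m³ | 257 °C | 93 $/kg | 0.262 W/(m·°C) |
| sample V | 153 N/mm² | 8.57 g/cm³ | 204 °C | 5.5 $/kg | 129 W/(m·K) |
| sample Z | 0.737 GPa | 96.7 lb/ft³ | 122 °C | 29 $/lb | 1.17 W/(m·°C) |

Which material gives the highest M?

sample S

Screen on constraints: max service T ≥ 128 °C; cost ≤ 78 $/kg; k ≥ 0.716 W/(m·K). Survivors: sample S, sample V.
Putting every candidate on a common basis:
  sample S: σ_y = 483.3 MPa, ρ = 2731 kg/m³
  sample V: σ_y = 153.0 MPa, ρ = 8570 kg/m³
  sample S: M = 8.05×10⁻³
  sample V: M = 1.44×10⁻³
Sample S has the largest M.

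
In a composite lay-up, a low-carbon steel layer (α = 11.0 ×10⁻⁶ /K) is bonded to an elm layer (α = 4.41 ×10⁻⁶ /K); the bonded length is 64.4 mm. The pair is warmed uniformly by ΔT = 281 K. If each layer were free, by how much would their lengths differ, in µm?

Δα = |11.0 − 4.41|×10⁻⁶/K = 6.59×10⁻⁶/K.
ΔL_mismatch = Δα·L·ΔT = 6.59×10⁻⁶ × 64.4 mm × 281.0 K = 119 µm.

119 µm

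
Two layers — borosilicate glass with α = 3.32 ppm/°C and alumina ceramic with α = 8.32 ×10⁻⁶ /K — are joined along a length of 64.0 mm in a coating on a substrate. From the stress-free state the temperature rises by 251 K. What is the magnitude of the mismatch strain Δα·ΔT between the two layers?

Δα = |3.32 − 8.32|×10⁻⁶/K = 5.00×10⁻⁶/K.
Mismatch strain = Δα·ΔT = 5.00×10⁻⁶ × 251.0 = 1.25×10⁻³.

1.25×10⁻³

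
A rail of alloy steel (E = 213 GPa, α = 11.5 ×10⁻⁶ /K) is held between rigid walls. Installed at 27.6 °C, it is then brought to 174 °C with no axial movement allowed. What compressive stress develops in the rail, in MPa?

359 MPa

ΔT = 146.4 K. Constrained thermal stress σ = E·α·ΔT = 213.0×10³ MPa × 11.5×10⁻⁶ × 146.4 = 359 MPa (compressive).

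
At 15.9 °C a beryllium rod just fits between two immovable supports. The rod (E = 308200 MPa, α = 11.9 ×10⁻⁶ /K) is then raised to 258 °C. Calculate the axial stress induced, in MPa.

E = 308200 MPa = 308.2 GPa.
ΔT = 242.1 K. Constrained thermal stress σ = E·α·ΔT = 308.2×10³ MPa × 11.9×10⁻⁶ × 242.1 = 888 MPa (compressive).

888 MPa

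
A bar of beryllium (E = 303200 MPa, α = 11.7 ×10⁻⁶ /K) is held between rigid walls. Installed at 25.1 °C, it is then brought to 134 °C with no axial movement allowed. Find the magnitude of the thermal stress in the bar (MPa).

386 MPa

E = 303200 MPa = 303.2 GPa.
ΔT = 108.9 K. Constrained thermal stress σ = E·α·ΔT = 303.2×10³ MPa × 11.7×10⁻⁶ × 108.9 = 386 MPa (compressive).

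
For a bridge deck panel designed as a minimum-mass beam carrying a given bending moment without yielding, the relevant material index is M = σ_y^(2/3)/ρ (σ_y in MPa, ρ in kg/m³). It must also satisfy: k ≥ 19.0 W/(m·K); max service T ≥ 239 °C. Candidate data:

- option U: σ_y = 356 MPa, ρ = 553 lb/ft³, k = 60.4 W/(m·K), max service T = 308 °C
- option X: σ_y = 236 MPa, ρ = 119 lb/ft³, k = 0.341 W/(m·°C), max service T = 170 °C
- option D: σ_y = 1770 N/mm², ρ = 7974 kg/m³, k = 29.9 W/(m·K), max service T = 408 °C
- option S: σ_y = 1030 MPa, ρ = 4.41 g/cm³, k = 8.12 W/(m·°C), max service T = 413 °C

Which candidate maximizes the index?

Screen on constraints: k ≥ 19.0 W/(m·K); max service T ≥ 239 °C. Survivors: option U, option D.
Putting every candidate on a common basis:
  option U: σ_y = 356.0 MPa, ρ = 8858 kg/m³
  option D: σ_y = 1770 MPa, ρ = 7974 kg/m³
  option D: M = 18.4×10⁻³
  option U: M = 5.67×10⁻³
Option D has the largest M.

option D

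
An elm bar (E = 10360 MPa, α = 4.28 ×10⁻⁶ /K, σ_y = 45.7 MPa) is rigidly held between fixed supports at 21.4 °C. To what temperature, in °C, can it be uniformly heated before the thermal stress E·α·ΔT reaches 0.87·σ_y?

918 °C

E = 10360 MPa = 10.36 GPa.
E·α·ΔT = 39.76 MPa ⇒ ΔT = 39.76 / (10.36×10³ × 4.28×10⁻⁶) = 896.7 K.
T = 21.4 + 896.7 = 918.1 °C.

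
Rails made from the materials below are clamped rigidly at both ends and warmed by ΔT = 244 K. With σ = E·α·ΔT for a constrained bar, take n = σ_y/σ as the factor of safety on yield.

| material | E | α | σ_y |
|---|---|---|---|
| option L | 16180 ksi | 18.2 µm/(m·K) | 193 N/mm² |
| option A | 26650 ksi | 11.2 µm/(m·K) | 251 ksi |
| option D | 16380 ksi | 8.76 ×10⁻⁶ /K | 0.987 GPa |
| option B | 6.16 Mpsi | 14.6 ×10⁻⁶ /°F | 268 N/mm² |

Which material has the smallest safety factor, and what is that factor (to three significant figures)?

option L, n = 0.390

With everything in SI (GPa, ×10⁻⁶/K, MPa):
  option L: E = 111.6, α = 18.2, σ_y = 193.0 → σ = 495 MPa, n = 0.390
  option A: E = 183.7, α = 11.2, σ_y = 1731 → σ = 502 MPa, n = 3.45
  option D: E = 112.9, α = 8.76, σ_y = 987.0 → σ = 241 MPa, n = 4.09
  option B: E = 42.47, α = 26.3, σ_y = 268.0 → σ = 272 MPa, n = 0.984
Smallest n: option L with n = 0.390.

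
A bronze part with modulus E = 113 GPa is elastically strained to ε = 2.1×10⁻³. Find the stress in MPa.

σ = E·ε = 113000 MPa × 2.1×10⁻³ = 237 MPa.

237 MPa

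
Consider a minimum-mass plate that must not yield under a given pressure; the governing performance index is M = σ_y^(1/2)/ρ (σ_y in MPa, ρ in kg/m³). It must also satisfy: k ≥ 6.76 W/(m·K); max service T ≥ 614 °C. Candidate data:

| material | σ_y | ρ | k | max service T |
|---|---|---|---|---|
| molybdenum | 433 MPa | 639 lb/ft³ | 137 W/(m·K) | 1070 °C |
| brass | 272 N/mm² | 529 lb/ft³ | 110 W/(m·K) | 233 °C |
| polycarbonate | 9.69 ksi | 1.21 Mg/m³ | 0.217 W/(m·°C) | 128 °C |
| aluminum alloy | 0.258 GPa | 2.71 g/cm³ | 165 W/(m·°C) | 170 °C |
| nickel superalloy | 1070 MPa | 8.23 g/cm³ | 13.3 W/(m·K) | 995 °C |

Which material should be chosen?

Screen on constraints: k ≥ 6.76 W/(m·K); max service T ≥ 614 °C. Survivors: molybdenum, nickel superalloy.
Convert each candidate to consistent units, then evaluate M:
  molybdenum: σ_y = 433.0 MPa, ρ = 10240 kg/m³
  nickel superalloy: σ_y = 1070 MPa, ρ = 8230 kg/m³
  nickel superalloy: M = 3.97×10⁻³
  molybdenum: M = 2.03×10⁻³
The maximum is for nickel superalloy.

nickel superalloy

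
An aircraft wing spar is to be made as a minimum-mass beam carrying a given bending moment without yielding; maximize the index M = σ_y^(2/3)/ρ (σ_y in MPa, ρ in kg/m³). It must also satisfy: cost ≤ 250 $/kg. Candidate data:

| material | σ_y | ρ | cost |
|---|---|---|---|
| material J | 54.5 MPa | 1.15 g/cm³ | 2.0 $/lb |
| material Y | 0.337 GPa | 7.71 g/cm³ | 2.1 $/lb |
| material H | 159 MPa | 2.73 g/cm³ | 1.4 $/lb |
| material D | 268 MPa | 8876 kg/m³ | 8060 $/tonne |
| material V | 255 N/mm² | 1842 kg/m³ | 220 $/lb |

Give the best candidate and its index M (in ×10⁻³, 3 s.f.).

material J, M = 12.5×10⁻³

Screen on constraints: cost ≤ 250 $/kg. Survivors: material J, material Y, material H, material D.
Putting every candidate on a common basis:
  material J: σ_y = 54.50 MPa, ρ = 1150 kg/m³
  material Y: σ_y = 337.0 MPa, ρ = 7710 kg/m³
  material H: σ_y = 159.0 MPa, ρ = 2730 kg/m³
  material D: σ_y = 268.0 MPa, ρ = 8876 kg/m³
  material J: M = 12.5×10⁻³
  material H: M = 10.8×10⁻³
  material Y: M = 6.28×10⁻³
  material D: M = 4.68×10⁻³
Material J ranks first.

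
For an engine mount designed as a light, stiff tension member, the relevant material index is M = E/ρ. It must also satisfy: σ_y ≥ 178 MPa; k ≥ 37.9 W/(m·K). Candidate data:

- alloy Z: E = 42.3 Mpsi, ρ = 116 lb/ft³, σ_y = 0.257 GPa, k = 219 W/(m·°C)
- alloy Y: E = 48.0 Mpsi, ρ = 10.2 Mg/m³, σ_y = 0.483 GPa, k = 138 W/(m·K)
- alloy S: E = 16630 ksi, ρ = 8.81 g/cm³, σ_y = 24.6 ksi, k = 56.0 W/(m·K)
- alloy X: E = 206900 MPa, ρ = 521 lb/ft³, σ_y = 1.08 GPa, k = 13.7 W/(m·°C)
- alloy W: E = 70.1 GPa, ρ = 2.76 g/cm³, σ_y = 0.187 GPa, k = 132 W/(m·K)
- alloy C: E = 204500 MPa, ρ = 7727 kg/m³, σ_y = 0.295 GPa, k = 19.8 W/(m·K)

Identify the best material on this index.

alloy Z

Screen on constraints: σ_y ≥ 178 MPa; k ≥ 37.9 W/(m·K). Survivors: alloy Z, alloy Y, alloy W.
In SI units:
  alloy Z: E = 291.6 GPa, ρ = 1858 kg/m³
  alloy Y: E = 330.9 GPa, ρ = 10200 kg/m³
  alloy W: E = 70.10 GPa, ρ = 2760 kg/m³
  alloy Z: M = 157 MN·m/kg
  alloy Y: M = 32.4 MN·m/kg
  alloy W: M = 25.4 MN·m/kg
Alloy Z has the largest M.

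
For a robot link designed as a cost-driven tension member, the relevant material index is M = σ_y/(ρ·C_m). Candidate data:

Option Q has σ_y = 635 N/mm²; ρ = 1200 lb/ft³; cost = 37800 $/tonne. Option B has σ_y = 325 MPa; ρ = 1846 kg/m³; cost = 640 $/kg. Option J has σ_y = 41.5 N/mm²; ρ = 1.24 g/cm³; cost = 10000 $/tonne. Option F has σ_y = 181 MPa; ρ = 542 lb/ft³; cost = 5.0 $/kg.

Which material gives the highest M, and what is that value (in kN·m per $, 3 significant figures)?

After converting to SI:
  option Q: σ_y = 635.0 MPa, ρ = 19220 kg/m³, cost = 37.80 $/kg
  option B: σ_y = 325.0 MPa, ρ = 1846 kg/m³, cost = 640.0 $/kg
  option J: σ_y = 41.50 MPa, ρ = 1240 kg/m³, cost = 10.00 $/kg
  option F: σ_y = 181.0 MPa, ρ = 8682 kg/m³, cost = 5.000 $/kg
  option F: M = 4.17 kN·m per $
  option J: M = 3.35 kN·m per $
  option Q: M = 0.874 kN·m per $
  option B: M = 0.275 kN·m per $
The maximum is for option F.

option F, M = 4.17 kN·m per $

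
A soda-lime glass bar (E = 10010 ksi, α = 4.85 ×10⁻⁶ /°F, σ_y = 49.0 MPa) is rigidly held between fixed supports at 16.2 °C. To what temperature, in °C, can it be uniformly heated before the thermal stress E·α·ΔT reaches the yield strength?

97.5 °C

E = 10010 ksi = 69.02 GPa.
α = 4.85×10⁻⁶/°F × 9/5 = 8.73×10⁻⁶/K.
E·α·ΔT = 49.00 MPa ⇒ ΔT = 49.00 / (69.02×10³ × 8.73×10⁻⁶) = 81.33 K.
T = 16.2 + 81.33 = 97.53 °C.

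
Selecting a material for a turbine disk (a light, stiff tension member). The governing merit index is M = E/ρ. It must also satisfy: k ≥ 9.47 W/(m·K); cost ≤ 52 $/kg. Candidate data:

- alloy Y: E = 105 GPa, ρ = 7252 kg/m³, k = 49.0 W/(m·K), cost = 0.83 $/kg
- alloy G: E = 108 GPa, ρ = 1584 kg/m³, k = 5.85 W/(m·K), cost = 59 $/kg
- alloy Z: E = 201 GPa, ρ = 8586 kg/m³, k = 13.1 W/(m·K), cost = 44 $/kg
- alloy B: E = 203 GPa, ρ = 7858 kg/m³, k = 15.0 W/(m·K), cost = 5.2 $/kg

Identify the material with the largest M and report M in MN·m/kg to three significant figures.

alloy B, M = 25.8 MN·m/kg

Screen on constraints: k ≥ 9.47 W/(m·K); cost ≤ 52 $/kg. Survivors: alloy Y, alloy Z, alloy B.
Per-candidate index values:
  alloy B: M = 25.8 MN·m/kg
  alloy Z: M = 23.4 MN·m/kg
  alloy Y: M = 14.5 MN·m/kg
The maximum is for alloy B.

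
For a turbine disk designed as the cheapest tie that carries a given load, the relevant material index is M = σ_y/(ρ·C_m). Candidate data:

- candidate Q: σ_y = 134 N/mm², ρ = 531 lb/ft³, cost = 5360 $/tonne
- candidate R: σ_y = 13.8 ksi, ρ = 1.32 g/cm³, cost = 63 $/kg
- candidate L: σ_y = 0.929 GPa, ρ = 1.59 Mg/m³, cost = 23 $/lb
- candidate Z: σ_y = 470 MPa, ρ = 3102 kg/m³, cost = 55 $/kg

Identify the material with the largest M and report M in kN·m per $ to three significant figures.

In SI units:
  candidate Q: σ_y = 134.0 MPa, ρ = 8506 kg/m³, cost = 5.360 $/kg
  candidate R: σ_y = 95.15 MPa, ρ = 1320 kg/m³, cost = 63.00 $/kg
  candidate L: σ_y = 929.0 MPa, ρ = 1590 kg/m³, cost = 50.71 $/kg
  candidate Z: σ_y = 470.0 MPa, ρ = 3102 kg/m³, cost = 55.00 $/kg
  candidate L: M = 11.5 kN·m per $
  candidate Q: M = 2.94 kN·m per $
  candidate Z: M = 2.75 kN·m per $
  candidate R: M = 1.14 kN·m per $
Highest index: candidate L.

candidate L, M = 11.5 kN·m per $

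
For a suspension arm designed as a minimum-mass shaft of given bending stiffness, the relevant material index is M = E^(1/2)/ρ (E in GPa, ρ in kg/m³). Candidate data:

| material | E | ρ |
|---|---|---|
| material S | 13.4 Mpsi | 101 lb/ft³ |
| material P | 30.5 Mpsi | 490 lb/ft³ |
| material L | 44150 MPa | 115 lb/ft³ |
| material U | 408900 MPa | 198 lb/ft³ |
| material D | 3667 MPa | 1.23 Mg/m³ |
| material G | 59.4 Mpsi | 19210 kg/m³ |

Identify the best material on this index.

Putting every candidate on a common basis:
  material S: E = 92.39 GPa, ρ = 1618 kg/m³
  material P: E = 210.3 GPa, ρ = 7849 kg/m³
  material L: E = 44.15 GPa, ρ = 1842 kg/m³
  material U: E = 408.9 GPa, ρ = 3172 kg/m³
  material D: E = 3.667 GPa, ρ = 1230 kg/m³
  material G: E = 409.5 GPa, ρ = 19210 kg/m³
  material U: M = 6.38×10⁻³
  material S: M = 5.94×10⁻³
  material L: M = 3.61×10⁻³
  material P: M = 1.85×10⁻³
  material D: M = 1.56×10⁻³
  material G: M = 1.05×10⁻³
Material U ranks first.

material U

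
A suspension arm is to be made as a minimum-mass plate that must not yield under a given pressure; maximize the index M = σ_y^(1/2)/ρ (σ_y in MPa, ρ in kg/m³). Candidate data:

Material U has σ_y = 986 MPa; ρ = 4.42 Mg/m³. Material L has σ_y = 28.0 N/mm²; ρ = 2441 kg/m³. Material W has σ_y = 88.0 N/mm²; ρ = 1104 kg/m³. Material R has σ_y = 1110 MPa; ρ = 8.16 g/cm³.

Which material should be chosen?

In SI units:
  material U: σ_y = 986.0 MPa, ρ = 4420 kg/m³
  material L: σ_y = 28.00 MPa, ρ = 2441 kg/m³
  material W: σ_y = 88.00 MPa, ρ = 1104 kg/m³
  material R: σ_y = 1110 MPa, ρ = 8160 kg/m³
  material W: M = 8.50×10⁻³
  material U: M = 7.10×10⁻³
  material R: M = 4.08×10⁻³
  material L: M = 2.17×10⁻³
Material W ranks first.

material W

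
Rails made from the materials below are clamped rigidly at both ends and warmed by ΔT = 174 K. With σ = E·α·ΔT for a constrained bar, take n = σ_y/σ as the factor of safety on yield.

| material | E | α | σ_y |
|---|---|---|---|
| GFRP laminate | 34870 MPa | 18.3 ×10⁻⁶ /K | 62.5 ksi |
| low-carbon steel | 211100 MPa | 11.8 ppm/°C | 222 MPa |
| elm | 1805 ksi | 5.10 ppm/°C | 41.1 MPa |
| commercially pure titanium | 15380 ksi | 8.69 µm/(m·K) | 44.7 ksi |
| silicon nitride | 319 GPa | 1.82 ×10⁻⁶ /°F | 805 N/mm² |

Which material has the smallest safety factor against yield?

low-carbon steel

Converting E to GPa, α to ×10⁻⁶/K, σ_y to MPa, then σ and n for each:
  GFRP laminate: E = 34.87, α = 18.3, σ_y = 430.9 → σ = 111 MPa, n = 3.88
  low-carbon steel: E = 211.1, α = 11.8, σ_y = 222.0 → σ = 433 MPa, n = 0.512
  elm: E = 12.45, α = 5.10, σ_y = 41.10 → σ = 11.0 MPa, n = 3.72
  commercially pure titanium: E = 106.0, α = 8.69, σ_y = 308.2 → σ = 160 MPa, n = 1.92
  silicon nitride: E = 319.0, α = 3.28, σ_y = 805.0 → σ = 182 MPa, n = 4.43
Smallest n: low-carbon steel with n = 0.512.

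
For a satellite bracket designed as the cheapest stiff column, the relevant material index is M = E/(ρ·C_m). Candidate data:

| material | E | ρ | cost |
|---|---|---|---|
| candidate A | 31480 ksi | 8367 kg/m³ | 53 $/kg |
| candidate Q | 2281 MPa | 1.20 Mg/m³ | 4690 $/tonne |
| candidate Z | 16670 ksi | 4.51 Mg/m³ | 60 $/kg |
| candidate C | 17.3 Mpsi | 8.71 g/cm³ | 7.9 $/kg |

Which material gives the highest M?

Normalizing units and computing the index:
  candidate A: E = 217.0 GPa, ρ = 8367 kg/m³, cost = 53.00 $/kg
  candidate Q: E = 2.281 GPa, ρ = 1200 kg/m³, cost = 4.690 $/kg
  candidate Z: E = 114.9 GPa, ρ = 4510 kg/m³, cost = 60.00 $/kg
  candidate C: E = 119.3 GPa, ρ = 8710 kg/m³, cost = 7.900 $/kg
  candidate C: M = 1.73 MN·m per $
  candidate A: M = 0.489 MN·m per $
  candidate Z: M = 0.425 MN·m per $
  candidate Q: M = 0.405 MN·m per $
Candidate C has the largest M.

candidate C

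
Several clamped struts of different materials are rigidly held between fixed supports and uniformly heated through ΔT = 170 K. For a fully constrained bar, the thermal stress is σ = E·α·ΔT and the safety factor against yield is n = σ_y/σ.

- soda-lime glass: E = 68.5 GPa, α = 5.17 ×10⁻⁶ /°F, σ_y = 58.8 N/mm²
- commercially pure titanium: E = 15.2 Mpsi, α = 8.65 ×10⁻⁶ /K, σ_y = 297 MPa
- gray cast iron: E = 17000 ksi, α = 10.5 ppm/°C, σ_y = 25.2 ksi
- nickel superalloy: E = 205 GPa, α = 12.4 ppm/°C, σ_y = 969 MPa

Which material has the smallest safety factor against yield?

With everything in SI (GPa, ×10⁻⁶/K, MPa):
  soda-lime glass: E = 68.50, α = 9.31, σ_y = 58.80 → σ = 108 MPa, n = 0.543
  commercially pure titanium: E = 104.8, α = 8.65, σ_y = 297.0 → σ = 154 MPa, n = 1.93
  gray cast iron: E = 117.2, α = 10.5, σ_y = 173.7 → σ = 209 MPa, n = 0.830
  nickel superalloy: E = 205.0, α = 12.4, σ_y = 969.0 → σ = 432 MPa, n = 2.24
Soda-lime glass has the lowest safety factor, n = 0.543.

soda-lime glass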